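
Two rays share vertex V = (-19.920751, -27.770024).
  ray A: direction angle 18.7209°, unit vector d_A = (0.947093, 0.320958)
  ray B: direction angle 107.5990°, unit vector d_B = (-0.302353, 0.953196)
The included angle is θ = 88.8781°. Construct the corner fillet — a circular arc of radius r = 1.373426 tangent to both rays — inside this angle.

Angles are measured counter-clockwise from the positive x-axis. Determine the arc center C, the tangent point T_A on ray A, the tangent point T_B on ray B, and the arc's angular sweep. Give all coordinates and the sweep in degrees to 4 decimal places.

center=(-19.0351,-26.0197) T_A=(-18.5943,-27.3205) T_B=(-20.3442,-26.4350) sweep=91.1219

bisector direction at 63.1599° = (0.451501,0.892270)
center distance |VC| = r/sin(θ/2) = 1.373426/sin(44.4391°) = 1.961616
C = V + |VC|·bis = (-19.0351,-26.0197)
T_A = V + ((C−V)·d_A)·d_A = V + 1.4006·d_A = (-18.5943,-27.3205)
T_B = V + ((C−V)·d_B)·d_B = V + 1.4006·d_B = (-20.3442,-26.4350)
sweep = 180° − θ = 91.1219°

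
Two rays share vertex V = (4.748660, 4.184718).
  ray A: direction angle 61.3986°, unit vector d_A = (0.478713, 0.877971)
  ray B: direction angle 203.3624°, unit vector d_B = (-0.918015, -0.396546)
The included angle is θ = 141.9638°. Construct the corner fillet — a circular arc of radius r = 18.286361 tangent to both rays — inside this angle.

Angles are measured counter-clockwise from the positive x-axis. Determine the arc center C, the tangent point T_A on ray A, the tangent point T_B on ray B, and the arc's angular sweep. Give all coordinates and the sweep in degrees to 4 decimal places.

bisector direction at 132.3805° = (-0.674051,0.738685)
center distance |VC| = r/sin(θ/2) = 18.286361/sin(70.9819°) = 19.342138
C = V + |VC|·bis = (-8.2889,18.4725)
T_A = V + ((C−V)·d_A)·d_A = V + 6.3030·d_A = (7.7660,9.7185)
T_B = V + ((C−V)·d_B)·d_B = V + 6.3030·d_B = (-1.0376,1.6853)
sweep = 180° − θ = 38.0362°

center=(-8.2889,18.4725) T_A=(7.7660,9.7185) T_B=(-1.0376,1.6853) sweep=38.0362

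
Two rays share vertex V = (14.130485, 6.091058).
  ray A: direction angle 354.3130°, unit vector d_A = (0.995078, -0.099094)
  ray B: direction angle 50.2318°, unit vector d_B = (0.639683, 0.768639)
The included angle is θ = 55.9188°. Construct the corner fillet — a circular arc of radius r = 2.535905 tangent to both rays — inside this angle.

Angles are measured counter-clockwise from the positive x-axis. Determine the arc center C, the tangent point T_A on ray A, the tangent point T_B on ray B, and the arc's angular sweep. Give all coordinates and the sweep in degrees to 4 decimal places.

center=(19.1358,8.1411) T_A=(18.8845,5.6176) T_B=(17.1866,9.7632) sweep=124.0812

bisector direction at 22.2724° = (0.925392,0.379010)
center distance |VC| = r/sin(θ/2) = 2.535905/sin(27.9594°) = 5.408825
C = V + |VC|·bis = (19.1358,8.1411)
T_A = V + ((C−V)·d_A)·d_A = V + 4.7775·d_A = (18.8845,5.6176)
T_B = V + ((C−V)·d_B)·d_B = V + 4.7775·d_B = (17.1866,9.7632)
sweep = 180° − θ = 124.0812°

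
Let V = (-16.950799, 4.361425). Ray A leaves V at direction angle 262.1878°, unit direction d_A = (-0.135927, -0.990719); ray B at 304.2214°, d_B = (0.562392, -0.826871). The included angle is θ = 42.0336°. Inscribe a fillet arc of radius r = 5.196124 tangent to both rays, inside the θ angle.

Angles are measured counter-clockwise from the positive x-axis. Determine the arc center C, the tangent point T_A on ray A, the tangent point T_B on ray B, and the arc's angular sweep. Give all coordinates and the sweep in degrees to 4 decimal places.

bisector direction at 283.2046° = (0.228429,-0.973561)
center distance |VC| = r/sin(θ/2) = 5.196124/sin(21.0168°) = 14.488344
C = V + |VC|·bis = (-13.6412,-9.7439)
T_A = V + ((C−V)·d_A)·d_A = V + 13.5245·d_A = (-18.7891,-9.0376)
T_B = V + ((C−V)·d_B)·d_B = V + 13.5245·d_B = (-9.3447,-6.8216)
sweep = 180° − θ = 137.9664°

center=(-13.6412,-9.7439) T_A=(-18.7891,-9.0376) T_B=(-9.3447,-6.8216) sweep=137.9664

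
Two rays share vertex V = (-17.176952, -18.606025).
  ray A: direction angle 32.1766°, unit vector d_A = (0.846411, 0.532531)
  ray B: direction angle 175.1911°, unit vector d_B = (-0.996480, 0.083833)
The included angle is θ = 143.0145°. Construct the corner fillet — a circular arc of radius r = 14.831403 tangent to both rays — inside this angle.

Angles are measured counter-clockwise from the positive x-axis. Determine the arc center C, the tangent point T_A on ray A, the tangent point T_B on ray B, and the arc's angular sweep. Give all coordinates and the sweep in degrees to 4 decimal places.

bisector direction at 103.6838° = (-0.236564,0.971616)
center distance |VC| = r/sin(θ/2) = 14.831403/sin(71.5072°) = 15.638938
C = V + |VC|·bis = (-20.8766,-3.4110)
T_A = V + ((C−V)·d_A)·d_A = V + 4.9604·d_A = (-12.9784,-15.9644)
T_B = V + ((C−V)·d_B)·d_B = V + 4.9604·d_B = (-22.1199,-18.1902)
sweep = 180° − θ = 36.9855°

center=(-20.8766,-3.4110) T_A=(-12.9784,-15.9644) T_B=(-22.1199,-18.1902) sweep=36.9855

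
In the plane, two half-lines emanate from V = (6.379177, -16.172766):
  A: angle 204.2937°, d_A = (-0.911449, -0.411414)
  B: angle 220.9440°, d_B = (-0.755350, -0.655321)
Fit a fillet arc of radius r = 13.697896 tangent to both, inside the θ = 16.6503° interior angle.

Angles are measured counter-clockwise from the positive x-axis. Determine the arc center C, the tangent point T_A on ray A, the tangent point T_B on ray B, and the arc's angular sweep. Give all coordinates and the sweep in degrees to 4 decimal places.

bisector direction at 212.6189° = (-0.842275,-0.539048)
center distance |VC| = r/sin(θ/2) = 13.697896/sin(8.3252°) = 94.604910
C = V + |VC|·bis = (-73.3042,-67.1693)
T_A = V + ((C−V)·d_A)·d_A = V + 93.6080·d_A = (-78.9397,-54.6844)
T_B = V + ((C−V)·d_B)·d_B = V + 93.6080·d_B = (-64.3277,-77.5161)
sweep = 180° − θ = 163.3497°

center=(-73.3042,-67.1693) T_A=(-78.9397,-54.6844) T_B=(-64.3277,-77.5161) sweep=163.3497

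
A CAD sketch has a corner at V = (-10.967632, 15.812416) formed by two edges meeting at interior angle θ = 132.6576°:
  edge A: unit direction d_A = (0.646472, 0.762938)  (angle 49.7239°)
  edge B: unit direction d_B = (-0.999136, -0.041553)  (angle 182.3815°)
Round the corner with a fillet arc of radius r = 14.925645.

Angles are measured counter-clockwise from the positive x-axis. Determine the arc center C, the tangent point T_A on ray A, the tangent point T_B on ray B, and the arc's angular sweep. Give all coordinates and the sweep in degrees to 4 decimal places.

bisector direction at 116.0527° = (-0.439198,0.898390)
center distance |VC| = r/sin(θ/2) = 14.925645/sin(66.3288°) = 16.296783
C = V + |VC|·bis = (-18.1251,30.4533)
T_A = V + ((C−V)·d_A)·d_A = V + 6.5430·d_A = (-6.7378,20.8043)
T_B = V + ((C−V)·d_B)·d_B = V + 6.5430·d_B = (-17.5049,15.5405)
sweep = 180° − θ = 47.3424°

center=(-18.1251,30.4533) T_A=(-6.7378,20.8043) T_B=(-17.5049,15.5405) sweep=47.3424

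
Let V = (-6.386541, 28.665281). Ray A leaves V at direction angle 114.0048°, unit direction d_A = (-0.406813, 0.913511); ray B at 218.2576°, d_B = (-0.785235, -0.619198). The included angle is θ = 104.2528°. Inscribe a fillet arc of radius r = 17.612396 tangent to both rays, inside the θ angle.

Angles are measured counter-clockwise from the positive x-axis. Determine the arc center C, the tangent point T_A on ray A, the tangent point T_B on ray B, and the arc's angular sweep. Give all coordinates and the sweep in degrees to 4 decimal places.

bisector direction at 166.1312° = (-0.970847,0.239699)
center distance |VC| = r/sin(θ/2) = 17.612396/sin(52.1264°) = 22.312049
C = V + |VC|·bis = (-28.0481,34.0135)
T_A = V + ((C−V)·d_A)·d_A = V + 13.6978·d_A = (-11.9590,41.1784)
T_B = V + ((C−V)·d_B)·d_B = V + 13.6978·d_B = (-17.1426,20.1836)
sweep = 180° − θ = 75.7472°

center=(-28.0481,34.0135) T_A=(-11.9590,41.1784) T_B=(-17.1426,20.1836) sweep=75.7472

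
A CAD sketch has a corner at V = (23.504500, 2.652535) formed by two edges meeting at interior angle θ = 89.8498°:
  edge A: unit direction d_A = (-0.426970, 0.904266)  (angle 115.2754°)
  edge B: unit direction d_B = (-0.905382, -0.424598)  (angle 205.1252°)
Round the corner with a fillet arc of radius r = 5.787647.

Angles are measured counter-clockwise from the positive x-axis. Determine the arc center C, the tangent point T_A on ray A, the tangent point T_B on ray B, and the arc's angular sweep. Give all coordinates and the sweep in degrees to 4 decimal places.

center=(15.7933,5.4287) T_A=(21.0269,7.8998) T_B=(18.2507,0.1887) sweep=90.1502

bisector direction at 160.2003° = (-0.940883,0.338733)
center distance |VC| = r/sin(θ/2) = 5.787647/sin(44.9249°) = 8.195718
C = V + |VC|·bis = (15.7933,5.4287)
T_A = V + ((C−V)·d_A)·d_A = V + 5.8028·d_A = (21.0269,7.8998)
T_B = V + ((C−V)·d_B)·d_B = V + 5.8028·d_B = (18.2507,0.1887)
sweep = 180° − θ = 90.1502°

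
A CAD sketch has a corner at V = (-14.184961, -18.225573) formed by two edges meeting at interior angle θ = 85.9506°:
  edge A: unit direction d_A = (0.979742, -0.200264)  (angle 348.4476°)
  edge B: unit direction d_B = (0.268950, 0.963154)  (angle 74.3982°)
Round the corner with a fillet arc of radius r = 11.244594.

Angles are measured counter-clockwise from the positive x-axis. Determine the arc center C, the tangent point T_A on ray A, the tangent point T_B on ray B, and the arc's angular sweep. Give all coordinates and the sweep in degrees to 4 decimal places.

bisector direction at 31.4229° = (0.853342,0.521351)
center distance |VC| = r/sin(θ/2) = 11.244594/sin(42.9753°) = 16.495341
C = V + |VC|·bis = (-0.1088,-9.6257)
T_A = V + ((C−V)·d_A)·d_A = V + 12.0688·d_A = (-2.3607,-20.6425)
T_B = V + ((C−V)·d_B)·d_B = V + 12.0688·d_B = (-10.9391,-6.6015)
sweep = 180° − θ = 94.0494°

center=(-0.1088,-9.6257) T_A=(-2.3607,-20.6425) T_B=(-10.9391,-6.6015) sweep=94.0494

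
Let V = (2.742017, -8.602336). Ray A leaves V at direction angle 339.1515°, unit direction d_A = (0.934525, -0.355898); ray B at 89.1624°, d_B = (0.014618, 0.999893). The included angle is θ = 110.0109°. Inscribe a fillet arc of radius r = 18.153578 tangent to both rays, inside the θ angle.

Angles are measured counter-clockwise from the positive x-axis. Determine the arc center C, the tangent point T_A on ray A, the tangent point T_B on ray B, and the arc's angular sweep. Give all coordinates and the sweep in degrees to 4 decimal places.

bisector direction at 34.1569° = (0.827503,0.561462)
center distance |VC| = r/sin(θ/2) = 18.153578/sin(55.0055°) = 22.159951
C = V + |VC|·bis = (21.0794,3.8396)
T_A = V + ((C−V)·d_A)·d_A = V + 12.7087·d_A = (14.6186,-13.1253)
T_B = V + ((C−V)·d_B)·d_B = V + 12.7087·d_B = (2.9278,4.1050)
sweep = 180° − θ = 69.9891°

center=(21.0794,3.8396) T_A=(14.6186,-13.1253) T_B=(2.9278,4.1050) sweep=69.9891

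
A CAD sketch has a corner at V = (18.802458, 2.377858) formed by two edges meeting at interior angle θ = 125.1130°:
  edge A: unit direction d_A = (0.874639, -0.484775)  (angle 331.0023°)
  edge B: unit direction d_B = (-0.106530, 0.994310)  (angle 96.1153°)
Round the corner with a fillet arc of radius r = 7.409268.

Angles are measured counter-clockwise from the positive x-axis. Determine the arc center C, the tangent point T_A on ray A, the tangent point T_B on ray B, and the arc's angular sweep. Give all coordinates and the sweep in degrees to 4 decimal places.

center=(25.7597,6.9930) T_A=(22.1678,0.5126) T_B=(18.3926,6.2037) sweep=54.8870

bisector direction at 33.5588° = (0.833319,0.552792)
center distance |VC| = r/sin(θ/2) = 7.409268/sin(62.5565°) = 8.348793
C = V + |VC|·bis = (25.7597,6.9930)
T_A = V + ((C−V)·d_A)·d_A = V + 3.8477·d_A = (22.1678,0.5126)
T_B = V + ((C−V)·d_B)·d_B = V + 3.8477·d_B = (18.3926,6.2037)
sweep = 180° − θ = 54.8870°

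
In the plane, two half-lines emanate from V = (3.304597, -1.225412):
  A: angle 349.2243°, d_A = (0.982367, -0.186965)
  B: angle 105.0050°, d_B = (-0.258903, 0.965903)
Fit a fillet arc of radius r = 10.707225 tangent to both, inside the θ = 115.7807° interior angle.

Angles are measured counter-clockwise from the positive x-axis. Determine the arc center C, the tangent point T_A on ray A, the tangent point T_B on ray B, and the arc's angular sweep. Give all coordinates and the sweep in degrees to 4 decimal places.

center=(11.9071,8.0368) T_A=(9.9053,-2.4817) T_B=(1.5650,5.2646) sweep=64.2193

bisector direction at 47.1146° = (0.680534,0.732717)
center distance |VC| = r/sin(θ/2) = 10.707225/sin(57.8903°) = 12.640868
C = V + |VC|·bis = (11.9071,8.0368)
T_A = V + ((C−V)·d_A)·d_A = V + 6.7191·d_A = (9.9053,-2.4817)
T_B = V + ((C−V)·d_B)·d_B = V + 6.7191·d_B = (1.5650,5.2646)
sweep = 180° − θ = 64.2193°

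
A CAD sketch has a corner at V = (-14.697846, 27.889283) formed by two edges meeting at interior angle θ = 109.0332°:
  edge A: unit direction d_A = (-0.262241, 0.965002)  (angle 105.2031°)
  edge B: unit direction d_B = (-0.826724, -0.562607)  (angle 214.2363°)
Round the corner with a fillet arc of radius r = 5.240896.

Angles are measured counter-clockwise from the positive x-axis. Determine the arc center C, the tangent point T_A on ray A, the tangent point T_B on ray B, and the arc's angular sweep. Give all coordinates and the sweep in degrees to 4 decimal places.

center=(-20.7351,30.1202) T_A=(-15.6776,31.4945) T_B=(-17.7865,25.7874) sweep=70.9668

bisector direction at 159.7197° = (-0.938008,0.346613)
center distance |VC| = r/sin(θ/2) = 5.240896/sin(54.5166°) = 6.436204
C = V + |VC|·bis = (-20.7351,30.1202)
T_A = V + ((C−V)·d_A)·d_A = V + 3.7360·d_A = (-15.6776,31.4945)
T_B = V + ((C−V)·d_B)·d_B = V + 3.7360·d_B = (-17.7865,25.7874)
sweep = 180° − θ = 70.9668°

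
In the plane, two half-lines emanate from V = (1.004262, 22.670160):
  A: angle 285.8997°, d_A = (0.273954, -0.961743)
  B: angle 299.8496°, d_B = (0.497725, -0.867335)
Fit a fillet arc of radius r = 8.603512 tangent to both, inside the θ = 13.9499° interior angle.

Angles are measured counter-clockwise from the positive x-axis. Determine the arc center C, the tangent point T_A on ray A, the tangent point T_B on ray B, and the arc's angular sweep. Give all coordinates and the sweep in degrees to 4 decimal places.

bisector direction at 292.8747° = (0.388716,-0.921357)
center distance |VC| = r/sin(θ/2) = 8.603512/sin(6.9749°) = 70.848476
C = V + |VC|·bis = (28.5442,-42.6066)
T_A = V + ((C−V)·d_A)·d_A = V + 70.3242·d_A = (20.2699,-44.9636)
T_B = V + ((C−V)·d_B)·d_B = V + 70.3242·d_B = (36.0063,-38.3244)
sweep = 180° − θ = 166.0501°

center=(28.5442,-42.6066) T_A=(20.2699,-44.9636) T_B=(36.0063,-38.3244) sweep=166.0501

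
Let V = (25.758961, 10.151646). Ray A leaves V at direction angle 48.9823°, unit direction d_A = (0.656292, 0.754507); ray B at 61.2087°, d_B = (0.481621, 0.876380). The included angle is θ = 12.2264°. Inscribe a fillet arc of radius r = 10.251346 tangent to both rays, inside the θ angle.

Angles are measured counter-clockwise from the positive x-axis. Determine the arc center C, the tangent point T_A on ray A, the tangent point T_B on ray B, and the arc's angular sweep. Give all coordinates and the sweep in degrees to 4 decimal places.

bisector direction at 55.0955° = (0.572210,0.820107)
center distance |VC| = r/sin(θ/2) = 10.251346/sin(6.1132°) = 96.262964
C = V + |VC|·bis = (80.8416,89.0976)
T_A = V + ((C−V)·d_A)·d_A = V + 95.7156·d_A = (88.5763,82.3697)
T_B = V + ((C−V)·d_B)·d_B = V + 95.7156·d_B = (71.8575,94.0348)
sweep = 180° − θ = 167.7736°

center=(80.8416,89.0976) T_A=(88.5763,82.3697) T_B=(71.8575,94.0348) sweep=167.7736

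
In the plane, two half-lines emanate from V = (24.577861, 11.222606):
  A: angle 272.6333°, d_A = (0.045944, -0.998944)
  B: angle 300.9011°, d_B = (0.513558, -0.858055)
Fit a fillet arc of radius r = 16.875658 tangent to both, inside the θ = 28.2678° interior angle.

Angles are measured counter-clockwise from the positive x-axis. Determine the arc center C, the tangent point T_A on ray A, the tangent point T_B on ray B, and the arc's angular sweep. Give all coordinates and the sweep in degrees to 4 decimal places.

bisector direction at 286.7672° = (0.288484,-0.957485)
center distance |VC| = r/sin(θ/2) = 16.875658/sin(14.1339°) = 69.109055
C = V + |VC|·bis = (44.5147,-54.9483)
T_A = V + ((C−V)·d_A)·d_A = V + 67.0170·d_A = (27.6569,-55.7236)
T_B = V + ((C−V)·d_B)·d_B = V + 67.0170·d_B = (58.9949,-46.2816)
sweep = 180° − θ = 151.7322°

center=(44.5147,-54.9483) T_A=(27.6569,-55.7236) T_B=(58.9949,-46.2816) sweep=151.7322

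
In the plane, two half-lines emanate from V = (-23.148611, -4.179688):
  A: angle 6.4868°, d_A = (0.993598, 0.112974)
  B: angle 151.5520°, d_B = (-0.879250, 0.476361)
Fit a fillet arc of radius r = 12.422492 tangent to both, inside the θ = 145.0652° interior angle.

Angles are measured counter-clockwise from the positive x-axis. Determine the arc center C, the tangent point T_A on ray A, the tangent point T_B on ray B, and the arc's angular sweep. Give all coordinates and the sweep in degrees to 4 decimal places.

bisector direction at 79.0194° = (0.190477,0.981692)
center distance |VC| = r/sin(θ/2) = 12.422492/sin(72.5326°) = 13.023010
C = V + |VC|·bis = (-20.6680,8.6049)
T_A = V + ((C−V)·d_A)·d_A = V + 3.9090·d_A = (-19.2646,-3.7381)
T_B = V + ((C−V)·d_B)·d_B = V + 3.9090·d_B = (-26.5856,-2.3176)
sweep = 180° − θ = 34.9348°

center=(-20.6680,8.6049) T_A=(-19.2646,-3.7381) T_B=(-26.5856,-2.3176) sweep=34.9348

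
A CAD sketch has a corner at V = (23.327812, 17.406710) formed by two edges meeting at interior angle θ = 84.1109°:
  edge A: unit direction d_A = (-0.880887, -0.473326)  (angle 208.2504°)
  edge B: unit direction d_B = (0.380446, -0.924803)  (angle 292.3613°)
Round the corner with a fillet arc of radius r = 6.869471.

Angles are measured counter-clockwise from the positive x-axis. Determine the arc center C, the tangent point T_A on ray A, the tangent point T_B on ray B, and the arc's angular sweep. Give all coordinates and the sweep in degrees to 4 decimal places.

center=(19.8718,7.7513) T_A=(16.6203,13.8026) T_B=(26.2247,10.3648) sweep=95.8891

bisector direction at 250.3059° = (-0.336999,-0.941505)
center distance |VC| = r/sin(θ/2) = 6.869471/sin(42.0555°) = 10.255245
C = V + |VC|·bis = (19.8718,7.7513)
T_A = V + ((C−V)·d_A)·d_A = V + 7.6145·d_A = (16.6203,13.8026)
T_B = V + ((C−V)·d_B)·d_B = V + 7.6145·d_B = (26.2247,10.3648)
sweep = 180° − θ = 95.8891°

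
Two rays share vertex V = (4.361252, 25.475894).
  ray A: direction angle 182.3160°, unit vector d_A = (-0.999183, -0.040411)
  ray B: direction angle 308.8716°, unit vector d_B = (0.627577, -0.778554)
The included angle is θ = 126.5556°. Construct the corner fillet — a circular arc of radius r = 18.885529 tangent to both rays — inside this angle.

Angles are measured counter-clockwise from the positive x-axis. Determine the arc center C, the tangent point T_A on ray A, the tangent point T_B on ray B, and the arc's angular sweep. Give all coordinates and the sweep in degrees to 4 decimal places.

center=(-4.3754,6.2216) T_A=(-5.1386,25.0917) T_B=(10.3280,18.0737) sweep=53.4444

bisector direction at 245.5938° = (-0.413203,-0.910639)
center distance |VC| = r/sin(θ/2) = 18.885529/sin(63.2778°) = 21.143739
C = V + |VC|·bis = (-4.3754,6.2216)
T_A = V + ((C−V)·d_A)·d_A = V + 9.5076·d_A = (-5.1386,25.0917)
T_B = V + ((C−V)·d_B)·d_B = V + 9.5076·d_B = (10.3280,18.0737)
sweep = 180° − θ = 53.4444°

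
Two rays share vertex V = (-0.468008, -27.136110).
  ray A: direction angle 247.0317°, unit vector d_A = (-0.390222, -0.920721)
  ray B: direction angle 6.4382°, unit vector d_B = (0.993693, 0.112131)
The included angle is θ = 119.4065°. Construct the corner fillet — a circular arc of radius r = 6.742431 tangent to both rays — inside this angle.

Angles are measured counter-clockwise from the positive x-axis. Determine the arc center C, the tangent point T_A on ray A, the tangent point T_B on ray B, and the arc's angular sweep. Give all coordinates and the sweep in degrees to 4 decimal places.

bisector direction at 306.7349° = (0.598114,-0.801411)
center distance |VC| = r/sin(θ/2) = 6.742431/sin(59.7032°) = 7.808944
C = V + |VC|·bis = (4.2026,-33.3943)
T_A = V + ((C−V)·d_A)·d_A = V + 3.9394·d_A = (-2.0053,-30.7632)
T_B = V + ((C−V)·d_B)·d_B = V + 3.9394·d_B = (3.4466,-26.6944)
sweep = 180° − θ = 60.5935°

center=(4.2026,-33.3943) T_A=(-2.0053,-30.7632) T_B=(3.4466,-26.6944) sweep=60.5935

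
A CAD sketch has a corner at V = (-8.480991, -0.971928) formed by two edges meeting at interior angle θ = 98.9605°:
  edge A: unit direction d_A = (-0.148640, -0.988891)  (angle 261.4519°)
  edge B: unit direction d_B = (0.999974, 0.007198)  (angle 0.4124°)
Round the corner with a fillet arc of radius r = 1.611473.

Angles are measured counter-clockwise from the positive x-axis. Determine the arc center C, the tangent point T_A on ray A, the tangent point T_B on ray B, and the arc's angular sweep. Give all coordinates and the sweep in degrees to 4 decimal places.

bisector direction at 310.9321° = (0.655165,-0.755486)
center distance |VC| = r/sin(θ/2) = 1.611473/sin(49.4802°) = 2.119851
C = V + |VC|·bis = (-7.0921,-2.5734)
T_A = V + ((C−V)·d_A)·d_A = V + 1.3773·d_A = (-8.6857,-2.3339)
T_B = V + ((C−V)·d_B)·d_B = V + 1.3773·d_B = (-7.1037,-0.9620)
sweep = 180° − θ = 81.0395°

center=(-7.0921,-2.5734) T_A=(-8.6857,-2.3339) T_B=(-7.1037,-0.9620) sweep=81.0395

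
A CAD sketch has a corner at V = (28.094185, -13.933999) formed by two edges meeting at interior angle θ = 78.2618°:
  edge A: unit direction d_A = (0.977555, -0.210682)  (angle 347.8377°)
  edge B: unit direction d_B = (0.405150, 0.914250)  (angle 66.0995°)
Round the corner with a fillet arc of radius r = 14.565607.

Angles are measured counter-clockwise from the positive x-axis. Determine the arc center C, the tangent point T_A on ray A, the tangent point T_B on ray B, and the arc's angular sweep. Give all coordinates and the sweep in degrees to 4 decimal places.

bisector direction at 26.9686° = (0.891255,0.453502)
center distance |VC| = r/sin(θ/2) = 14.565607/sin(39.1309°) = 23.079924
C = V + |VC|·bis = (48.6643,-3.4672)
T_A = V + ((C−V)·d_A)·d_A = V + 17.9032·d_A = (45.5956,-17.7059)
T_B = V + ((C−V)·d_B)·d_B = V + 17.9032·d_B = (35.3477,2.4340)
sweep = 180° − θ = 101.7382°

center=(48.6643,-3.4672) T_A=(45.5956,-17.7059) T_B=(35.3477,2.4340) sweep=101.7382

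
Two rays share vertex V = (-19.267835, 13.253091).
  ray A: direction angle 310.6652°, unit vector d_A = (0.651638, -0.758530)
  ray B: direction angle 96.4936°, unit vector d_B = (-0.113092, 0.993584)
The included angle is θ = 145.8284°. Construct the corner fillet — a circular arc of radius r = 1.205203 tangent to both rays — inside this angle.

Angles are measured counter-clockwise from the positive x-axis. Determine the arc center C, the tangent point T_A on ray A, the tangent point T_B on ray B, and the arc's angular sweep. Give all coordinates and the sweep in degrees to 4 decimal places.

bisector direction at 23.5794° = (0.916507,0.400020)
center distance |VC| = r/sin(θ/2) = 1.205203/sin(72.9142°) = 1.260850
C = V + |VC|·bis = (-18.1123,13.7575)
T_A = V + ((C−V)·d_A)·d_A = V + 0.3704·d_A = (-19.0264,12.9721)
T_B = V + ((C−V)·d_B)·d_B = V + 0.3704·d_B = (-19.3097,13.6212)
sweep = 180° − θ = 34.1716°

center=(-18.1123,13.7575) T_A=(-19.0264,12.9721) T_B=(-19.3097,13.6212) sweep=34.1716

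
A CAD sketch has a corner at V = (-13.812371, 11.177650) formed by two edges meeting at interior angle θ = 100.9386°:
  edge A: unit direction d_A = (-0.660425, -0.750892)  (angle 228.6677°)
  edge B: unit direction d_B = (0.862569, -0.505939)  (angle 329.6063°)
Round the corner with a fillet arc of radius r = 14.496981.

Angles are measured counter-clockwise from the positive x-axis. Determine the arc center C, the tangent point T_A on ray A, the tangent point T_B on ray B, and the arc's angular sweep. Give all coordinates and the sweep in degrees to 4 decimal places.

bisector direction at 279.1370° = (0.158796,-0.987311)
center distance |VC| = r/sin(θ/2) = 14.496981/sin(50.4693°) = 18.795914
C = V + |VC|·bis = (-10.8277,-7.3798)
T_A = V + ((C−V)·d_A)·d_A = V + 11.9634·d_A = (-21.7133,2.1944)
T_B = V + ((C−V)·d_B)·d_B = V + 11.9634·d_B = (-3.4931,5.1249)
sweep = 180° − θ = 79.0614°

center=(-10.8277,-7.3798) T_A=(-21.7133,2.1944) T_B=(-3.4931,5.1249) sweep=79.0614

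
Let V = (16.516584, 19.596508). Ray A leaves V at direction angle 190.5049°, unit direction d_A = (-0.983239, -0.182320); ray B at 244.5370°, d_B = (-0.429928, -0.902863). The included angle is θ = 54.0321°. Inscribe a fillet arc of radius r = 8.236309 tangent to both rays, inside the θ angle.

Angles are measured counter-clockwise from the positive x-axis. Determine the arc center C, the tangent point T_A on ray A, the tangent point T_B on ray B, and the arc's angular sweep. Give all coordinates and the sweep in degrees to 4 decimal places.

center=(2.1355,8.5531) T_A=(0.6338,16.6514) T_B=(9.5717,5.0121) sweep=125.9679

bisector direction at 217.5209° = (-0.793131,-0.609051)
center distance |VC| = r/sin(θ/2) = 8.236309/sin(27.0160°) = 18.132062
C = V + |VC|·bis = (2.1355,8.5531)
T_A = V + ((C−V)·d_A)·d_A = V + 16.1535·d_A = (0.6338,16.6514)
T_B = V + ((C−V)·d_B)·d_B = V + 16.1535·d_B = (9.5717,5.0121)
sweep = 180° − θ = 125.9679°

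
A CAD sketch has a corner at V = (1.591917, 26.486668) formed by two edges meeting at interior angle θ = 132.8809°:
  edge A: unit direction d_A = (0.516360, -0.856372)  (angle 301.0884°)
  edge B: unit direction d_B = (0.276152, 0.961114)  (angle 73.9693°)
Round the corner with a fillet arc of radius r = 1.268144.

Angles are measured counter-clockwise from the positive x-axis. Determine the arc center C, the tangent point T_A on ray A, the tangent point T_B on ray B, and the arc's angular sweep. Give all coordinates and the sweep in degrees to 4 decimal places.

bisector direction at 7.5288° = (0.991379,0.131025)
center distance |VC| = r/sin(θ/2) = 1.268144/sin(66.4404°) = 1.383462
C = V + |VC|·bis = (2.9635,26.6679)
T_A = V + ((C−V)·d_A)·d_A = V + 0.5530·d_A = (1.8774,26.0131)
T_B = V + ((C−V)·d_B)·d_B = V + 0.5530·d_B = (1.7446,27.0181)
sweep = 180° − θ = 47.1191°

center=(2.9635,26.6679) T_A=(1.8774,26.0131) T_B=(1.7446,27.0181) sweep=47.1191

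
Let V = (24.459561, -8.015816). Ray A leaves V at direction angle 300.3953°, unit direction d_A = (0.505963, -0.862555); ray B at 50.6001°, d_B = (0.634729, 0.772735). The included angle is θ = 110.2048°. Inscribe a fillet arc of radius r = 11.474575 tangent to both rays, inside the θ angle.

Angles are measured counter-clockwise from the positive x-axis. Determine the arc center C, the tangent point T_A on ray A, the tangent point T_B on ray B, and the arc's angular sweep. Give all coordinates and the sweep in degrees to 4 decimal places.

bisector direction at 355.4977° = (0.996914,-0.078499)
center distance |VC| = r/sin(θ/2) = 11.474575/sin(55.1024°) = 13.990384
C = V + |VC|·bis = (38.4068,-9.1140)
T_A = V + ((C−V)·d_A)·d_A = V + 8.0041·d_A = (28.5093,-14.9198)
T_B = V + ((C−V)·d_B)·d_B = V + 8.0041·d_B = (29.5400,-1.8308)
sweep = 180° − θ = 69.7952°

center=(38.4068,-9.1140) T_A=(28.5093,-14.9198) T_B=(29.5400,-1.8308) sweep=69.7952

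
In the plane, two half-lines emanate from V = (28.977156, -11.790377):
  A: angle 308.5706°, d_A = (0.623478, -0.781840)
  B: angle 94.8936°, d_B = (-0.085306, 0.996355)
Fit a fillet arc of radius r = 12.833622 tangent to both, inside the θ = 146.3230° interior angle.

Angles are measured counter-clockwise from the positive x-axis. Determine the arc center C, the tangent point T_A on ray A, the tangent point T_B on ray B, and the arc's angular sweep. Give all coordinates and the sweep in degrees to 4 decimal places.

center=(41.4327,-6.8256) T_A=(31.3988,-14.8271) T_B=(28.6458,-7.9204) sweep=33.6770

bisector direction at 21.7321° = (0.928925,0.370267)
center distance |VC| = r/sin(θ/2) = 12.833622/sin(73.1615°) = 13.408511
C = V + |VC|·bis = (41.4327,-6.8256)
T_A = V + ((C−V)·d_A)·d_A = V + 3.8841·d_A = (31.3988,-14.8271)
T_B = V + ((C−V)·d_B)·d_B = V + 3.8841·d_B = (28.6458,-7.9204)
sweep = 180° − θ = 33.6770°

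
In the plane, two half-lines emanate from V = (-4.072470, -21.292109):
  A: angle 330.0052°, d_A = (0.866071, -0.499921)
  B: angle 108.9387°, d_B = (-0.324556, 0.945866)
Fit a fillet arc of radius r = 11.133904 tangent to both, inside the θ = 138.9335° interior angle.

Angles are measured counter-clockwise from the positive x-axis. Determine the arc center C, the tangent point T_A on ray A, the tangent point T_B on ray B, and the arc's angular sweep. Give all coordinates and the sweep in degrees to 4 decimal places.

center=(5.1053,-13.7341) T_A=(-0.4608,-23.3769) T_B=(-5.4259,-17.3477) sweep=41.0665

bisector direction at 39.4719° = (0.771936,0.635700)
center distance |VC| = r/sin(θ/2) = 11.133904/sin(69.4668°) = 11.889242
C = V + |VC|·bis = (5.1053,-13.7341)
T_A = V + ((C−V)·d_A)·d_A = V + 4.1702·d_A = (-0.4608,-23.3769)
T_B = V + ((C−V)·d_B)·d_B = V + 4.1702·d_B = (-5.4259,-17.3477)
sweep = 180° − θ = 41.0665°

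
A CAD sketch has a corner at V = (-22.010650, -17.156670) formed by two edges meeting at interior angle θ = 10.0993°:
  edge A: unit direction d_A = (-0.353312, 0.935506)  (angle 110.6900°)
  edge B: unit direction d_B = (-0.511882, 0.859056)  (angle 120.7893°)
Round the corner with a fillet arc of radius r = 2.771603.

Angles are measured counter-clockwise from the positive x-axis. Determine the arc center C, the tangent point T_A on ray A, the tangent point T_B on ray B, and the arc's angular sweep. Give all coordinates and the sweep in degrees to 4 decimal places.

center=(-35.6856,11.2076) T_A=(-33.0928,12.1869) T_B=(-38.0666,9.7889) sweep=169.9007

bisector direction at 115.7396° = (-0.434283,0.900777)
center distance |VC| = r/sin(θ/2) = 2.771603/sin(5.0496°) = 31.488701
C = V + |VC|·bis = (-35.6856,11.2076)
T_A = V + ((C−V)·d_A)·d_A = V + 31.3665·d_A = (-33.0928,12.1869)
T_B = V + ((C−V)·d_B)·d_B = V + 31.3665·d_B = (-38.0666,9.7889)
sweep = 180° − θ = 169.9007°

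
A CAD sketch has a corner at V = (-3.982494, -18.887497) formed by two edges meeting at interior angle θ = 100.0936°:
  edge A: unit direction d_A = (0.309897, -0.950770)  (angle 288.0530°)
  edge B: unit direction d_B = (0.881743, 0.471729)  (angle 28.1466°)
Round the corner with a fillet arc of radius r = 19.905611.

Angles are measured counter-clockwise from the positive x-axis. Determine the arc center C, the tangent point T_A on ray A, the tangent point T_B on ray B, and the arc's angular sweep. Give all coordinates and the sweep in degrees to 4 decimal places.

bisector direction at 338.0998° = (0.927835,-0.372991)
center distance |VC| = r/sin(θ/2) = 19.905611/sin(50.0468°) = 25.967141
C = V + |VC|·bis = (20.1107,-28.5730)
T_A = V + ((C−V)·d_A)·d_A = V + 16.6751·d_A = (1.1851,-34.7417)
T_B = V + ((C−V)·d_B)·d_B = V + 16.6751·d_B = (10.7207,-11.0214)
sweep = 180° − θ = 79.9064°

center=(20.1107,-28.5730) T_A=(1.1851,-34.7417) T_B=(10.7207,-11.0214) sweep=79.9064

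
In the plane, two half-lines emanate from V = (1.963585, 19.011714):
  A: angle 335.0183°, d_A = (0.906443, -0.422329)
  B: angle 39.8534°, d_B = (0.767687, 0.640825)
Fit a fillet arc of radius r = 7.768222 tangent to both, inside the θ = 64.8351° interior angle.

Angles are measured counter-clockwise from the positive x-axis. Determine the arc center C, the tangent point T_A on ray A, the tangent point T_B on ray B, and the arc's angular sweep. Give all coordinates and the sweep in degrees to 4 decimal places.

center=(16.3324,20.8870) T_A=(13.0516,13.8456) T_B=(11.3543,26.8506) sweep=115.1649

bisector direction at 7.4359° = (0.991590,0.129416)
center distance |VC| = r/sin(θ/2) = 7.768222/sin(32.4175°) = 14.490643
C = V + |VC|·bis = (16.3324,20.8870)
T_A = V + ((C−V)·d_A)·d_A = V + 12.2325·d_A = (13.0516,13.8456)
T_B = V + ((C−V)·d_B)·d_B = V + 12.2325·d_B = (11.3543,26.8506)
sweep = 180° − θ = 115.1649°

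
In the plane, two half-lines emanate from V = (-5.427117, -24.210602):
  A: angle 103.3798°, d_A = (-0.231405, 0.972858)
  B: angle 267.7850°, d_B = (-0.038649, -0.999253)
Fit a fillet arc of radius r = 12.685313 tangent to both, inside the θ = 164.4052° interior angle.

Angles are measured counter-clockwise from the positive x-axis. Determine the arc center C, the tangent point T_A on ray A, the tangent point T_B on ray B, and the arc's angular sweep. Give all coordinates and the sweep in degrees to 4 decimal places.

center=(-18.1701,-25.4561) T_A=(-5.8291,-22.5207) T_B=(-5.4943,-25.9464) sweep=15.5948

bisector direction at 185.5824° = (-0.995257,-0.097277)
center distance |VC| = r/sin(θ/2) = 12.685313/sin(82.2026°) = 12.803696
C = V + |VC|·bis = (-18.1701,-25.4561)
T_A = V + ((C−V)·d_A)·d_A = V + 1.7371·d_A = (-5.8291,-22.5207)
T_B = V + ((C−V)·d_B)·d_B = V + 1.7371·d_B = (-5.4943,-25.9464)
sweep = 180° − θ = 15.5948°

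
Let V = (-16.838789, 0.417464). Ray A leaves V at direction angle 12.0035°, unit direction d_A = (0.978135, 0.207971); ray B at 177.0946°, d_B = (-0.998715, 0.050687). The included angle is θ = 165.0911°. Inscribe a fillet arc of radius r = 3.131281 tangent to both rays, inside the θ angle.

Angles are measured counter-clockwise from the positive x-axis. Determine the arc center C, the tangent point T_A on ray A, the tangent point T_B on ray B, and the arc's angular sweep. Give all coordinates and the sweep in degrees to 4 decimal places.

bisector direction at 94.5491° = (-0.079313,0.996850)
center distance |VC| = r/sin(θ/2) = 3.131281/sin(82.5456°) = 3.157971
C = V + |VC|·bis = (-17.0893,3.5655)
T_A = V + ((C−V)·d_A)·d_A = V + 0.4097·d_A = (-16.4380,0.5027)
T_B = V + ((C−V)·d_B)·d_B = V + 0.4097·d_B = (-17.2480,0.4382)
sweep = 180° − θ = 14.9089°

center=(-17.0893,3.5655) T_A=(-16.4380,0.5027) T_B=(-17.2480,0.4382) sweep=14.9089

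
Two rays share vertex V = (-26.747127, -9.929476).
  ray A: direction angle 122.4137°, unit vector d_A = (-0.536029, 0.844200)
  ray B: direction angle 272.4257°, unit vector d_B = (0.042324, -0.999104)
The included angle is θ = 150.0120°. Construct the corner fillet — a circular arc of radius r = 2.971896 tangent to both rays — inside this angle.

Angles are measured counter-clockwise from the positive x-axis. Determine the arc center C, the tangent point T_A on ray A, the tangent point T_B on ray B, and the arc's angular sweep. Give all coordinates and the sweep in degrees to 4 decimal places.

center=(-29.6827,-10.8505) T_A=(-27.1738,-9.2575) T_B=(-26.7134,-10.7247) sweep=29.9880

bisector direction at 197.4197° = (-0.954137,-0.299369)
center distance |VC| = r/sin(θ/2) = 2.971896/sin(75.0060°) = 3.076647
C = V + |VC|·bis = (-29.6827,-10.8505)
T_A = V + ((C−V)·d_A)·d_A = V + 0.7960·d_A = (-27.1738,-9.2575)
T_B = V + ((C−V)·d_B)·d_B = V + 0.7960·d_B = (-26.7134,-10.7247)
sweep = 180° − θ = 29.9880°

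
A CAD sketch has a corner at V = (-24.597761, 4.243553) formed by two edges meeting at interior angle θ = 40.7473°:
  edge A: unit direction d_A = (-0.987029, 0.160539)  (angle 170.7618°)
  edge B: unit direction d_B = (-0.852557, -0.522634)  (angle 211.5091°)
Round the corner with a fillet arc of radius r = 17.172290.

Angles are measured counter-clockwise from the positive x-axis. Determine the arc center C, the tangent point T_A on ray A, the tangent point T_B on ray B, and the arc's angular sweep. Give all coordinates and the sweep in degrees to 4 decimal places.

bisector direction at 191.1355° = (-0.981173,-0.193129)
center distance |VC| = r/sin(θ/2) = 17.172290/sin(20.3737°) = 49.325681
C = V + |VC|·bis = (-72.9948,-5.2827)
T_A = V + ((C−V)·d_A)·d_A = V + 46.2400·d_A = (-70.2380,11.6669)
T_B = V + ((C−V)·d_B)·d_B = V + 46.2400·d_B = (-64.0200,-19.9230)
sweep = 180° − θ = 139.2527°

center=(-72.9948,-5.2827) T_A=(-70.2380,11.6669) T_B=(-64.0200,-19.9230) sweep=139.2527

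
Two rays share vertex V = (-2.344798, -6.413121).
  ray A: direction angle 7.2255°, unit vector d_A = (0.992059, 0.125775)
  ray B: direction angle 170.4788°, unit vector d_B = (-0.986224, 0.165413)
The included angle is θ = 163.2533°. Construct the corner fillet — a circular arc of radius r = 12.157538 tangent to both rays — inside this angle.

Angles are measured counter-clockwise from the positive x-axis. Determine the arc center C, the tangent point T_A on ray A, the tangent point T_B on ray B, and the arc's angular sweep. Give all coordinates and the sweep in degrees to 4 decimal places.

center=(-2.0986,5.8729) T_A=(-0.5695,-6.1880) T_B=(-4.1096,-6.1171) sweep=16.7467

bisector direction at 88.8521° = (0.020032,0.999799)
center distance |VC| = r/sin(θ/2) = 12.157538/sin(81.6266°) = 12.288532
C = V + |VC|·bis = (-2.0986,5.8729)
T_A = V + ((C−V)·d_A)·d_A = V + 1.7895·d_A = (-0.5695,-6.1880)
T_B = V + ((C−V)·d_B)·d_B = V + 1.7895·d_B = (-4.1096,-6.1171)
sweep = 180° − θ = 16.7467°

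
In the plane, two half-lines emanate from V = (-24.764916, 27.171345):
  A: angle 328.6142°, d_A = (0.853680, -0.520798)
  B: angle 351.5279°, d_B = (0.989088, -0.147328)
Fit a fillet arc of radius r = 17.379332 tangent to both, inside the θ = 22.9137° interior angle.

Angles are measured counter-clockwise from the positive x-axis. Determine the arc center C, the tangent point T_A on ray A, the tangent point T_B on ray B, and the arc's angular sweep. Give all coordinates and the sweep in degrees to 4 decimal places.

bisector direction at 340.0711° = (0.940116,-0.340855)
center distance |VC| = r/sin(θ/2) = 17.379332/sin(11.4568°) = 87.496057
C = V + |VC|·bis = (57.4915,-2.6521)
T_A = V + ((C−V)·d_A)·d_A = V + 85.7527·d_A = (48.4404,-17.4885)
T_B = V + ((C−V)·d_B)·d_B = V + 85.7527·d_B = (60.0520,14.5376)
sweep = 180° − θ = 157.0863°

center=(57.4915,-2.6521) T_A=(48.4404,-17.4885) T_B=(60.0520,14.5376) sweep=157.0863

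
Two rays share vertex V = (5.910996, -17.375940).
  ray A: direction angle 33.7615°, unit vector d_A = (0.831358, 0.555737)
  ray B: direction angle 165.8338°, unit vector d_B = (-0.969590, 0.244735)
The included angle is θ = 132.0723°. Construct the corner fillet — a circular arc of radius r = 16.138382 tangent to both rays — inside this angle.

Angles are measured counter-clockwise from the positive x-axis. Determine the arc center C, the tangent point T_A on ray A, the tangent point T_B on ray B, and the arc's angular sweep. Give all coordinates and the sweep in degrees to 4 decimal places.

center=(2.9057,0.0272) T_A=(11.8744,-13.3896) T_B=(-1.0439,-15.6204) sweep=47.9277

bisector direction at 99.7977° = (-0.170169,0.985415)
center distance |VC| = r/sin(θ/2) = 16.138382/sin(66.0362°) = 17.660701
C = V + |VC|·bis = (2.9057,0.0272)
T_A = V + ((C−V)·d_A)·d_A = V + 7.1731·d_A = (11.8744,-13.3896)
T_B = V + ((C−V)·d_B)·d_B = V + 7.1731·d_B = (-1.0439,-15.6204)
sweep = 180° − θ = 47.9277°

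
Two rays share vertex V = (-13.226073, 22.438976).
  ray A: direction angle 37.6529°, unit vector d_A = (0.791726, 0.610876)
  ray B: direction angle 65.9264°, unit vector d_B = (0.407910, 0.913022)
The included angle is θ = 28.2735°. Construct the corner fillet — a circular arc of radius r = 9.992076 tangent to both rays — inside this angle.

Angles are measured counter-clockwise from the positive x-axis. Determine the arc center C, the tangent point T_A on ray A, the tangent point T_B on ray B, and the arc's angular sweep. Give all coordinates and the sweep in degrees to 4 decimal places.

center=(12.0797,54.5849) T_A=(18.1836,46.6739) T_B=(2.9567,58.6608) sweep=151.7265

bisector direction at 51.7897° = (0.618550,0.785745)
center distance |VC| = r/sin(θ/2) = 9.992076/sin(14.1367°) = 40.911386
C = V + |VC|·bis = (12.0797,54.5849)
T_A = V + ((C−V)·d_A)·d_A = V + 39.6724·d_A = (18.1836,46.6739)
T_B = V + ((C−V)·d_B)·d_B = V + 39.6724·d_B = (2.9567,58.6608)
sweep = 180° − θ = 151.7265°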